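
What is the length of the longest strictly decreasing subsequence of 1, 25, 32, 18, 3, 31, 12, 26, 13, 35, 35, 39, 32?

Let dp[i] be the longest decreasing subsequence ending at position i. Then dp = [1, 1, 1, 2, 3, 2, 3, 3, 4, 1, 1, 1, 2].
The maximum is 4; one witness is 32, 31, 26, 13 at positions 3,6,8,9.

4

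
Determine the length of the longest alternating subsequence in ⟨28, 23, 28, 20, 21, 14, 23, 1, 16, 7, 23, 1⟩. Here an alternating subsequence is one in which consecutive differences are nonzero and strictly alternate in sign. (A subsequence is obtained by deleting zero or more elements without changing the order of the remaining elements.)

12

A longest alternating subsequence is 28, 23, 28, 20, 21, 14, 23, 1, 16, 7, 23, 1 (positions 1,2,3,4,5,6,7,8,9,10,11,12); its 11 consecutive differences strictly alternate in sign, and length 12 is optimal.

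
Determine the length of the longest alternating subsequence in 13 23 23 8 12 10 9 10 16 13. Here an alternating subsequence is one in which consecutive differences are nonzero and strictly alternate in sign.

Track the best alternating length ending on an up-step vs a down-step at each position: up/down = 1/1, 2/1, 2/1, 1/3, 4/3, 4/5, 4/5, 6/5, 6/3, 6/7.
The maximum over both is 7; one such subsequence is 13, 23, 8, 12, 10, 16, 13.

7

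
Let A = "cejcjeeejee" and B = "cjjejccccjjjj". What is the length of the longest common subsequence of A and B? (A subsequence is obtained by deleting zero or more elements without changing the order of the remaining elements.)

Backtracking the LCS table gives one alignment: c (A1,B1) → e (A2,B4) → j (A3,B5) → c (A4,B9) → j (A5,B12) → j (A9,B13).
So the longest common subsequence has length 6.

6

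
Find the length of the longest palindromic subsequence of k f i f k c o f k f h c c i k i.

Using dp[i][j] = 2 + dp[i+1][j−1] if the ends match, else max(dp[i+1][j], dp[i][j−1]):
dp[1][16] = 9. A witness is ikcfkfcki at positions 3,5,6,8,9,10,13,15,16.

9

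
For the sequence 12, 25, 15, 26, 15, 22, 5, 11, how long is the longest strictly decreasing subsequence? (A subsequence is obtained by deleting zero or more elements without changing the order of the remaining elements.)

3

Let dp[i] be the longest decreasing subsequence ending at position i. Then dp = [1, 1, 2, 1, 2, 2, 3, 3].
The maximum is 3; one witness is 25, 15, 5 at positions 2,3,7.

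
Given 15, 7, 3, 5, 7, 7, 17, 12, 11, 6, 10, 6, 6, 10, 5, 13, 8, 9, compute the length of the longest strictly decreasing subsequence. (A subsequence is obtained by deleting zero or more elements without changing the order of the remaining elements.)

6

One longest decreasing subsequence is 15, 12, 11, 10, 6, 5 (positions 1,8,9,11,12,15), of length 6; no longer one exists.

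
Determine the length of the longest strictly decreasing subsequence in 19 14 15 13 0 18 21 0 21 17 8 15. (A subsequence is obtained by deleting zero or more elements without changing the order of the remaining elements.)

Let dp[i] be the longest decreasing subsequence ending at position i. Then dp = [1, 2, 2, 3, 4, 2, 1, 4, 1, 3, 4, 4].
The maximum is 4; one witness is 19, 14, 13, 0 at positions 1,2,4,5.

4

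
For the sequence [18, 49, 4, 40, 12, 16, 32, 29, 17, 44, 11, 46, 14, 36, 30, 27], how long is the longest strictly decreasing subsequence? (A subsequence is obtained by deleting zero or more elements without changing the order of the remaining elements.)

Let dp[i] be the longest decreasing subsequence ending at position i. Then dp = [1, 1, 2, 2, 3, 3, 3, 4, 5, 2, 6, 2, 6, 3, 4, 5].
The maximum is 6; one witness is 49, 40, 32, 29, 17, 11 at positions 2,4,7,8,9,11.

6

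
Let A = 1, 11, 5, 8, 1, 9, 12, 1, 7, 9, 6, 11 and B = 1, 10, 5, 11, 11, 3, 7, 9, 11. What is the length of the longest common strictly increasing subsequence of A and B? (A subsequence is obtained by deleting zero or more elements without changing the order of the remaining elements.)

For each value that appears in both, track the longest common increasing run ending there.
The best achievable length is 5; one witness is 1, 5, 7, 9, 11 (A-positions 1,3,9,10,12, B-positions 1,3,7,8,9).

5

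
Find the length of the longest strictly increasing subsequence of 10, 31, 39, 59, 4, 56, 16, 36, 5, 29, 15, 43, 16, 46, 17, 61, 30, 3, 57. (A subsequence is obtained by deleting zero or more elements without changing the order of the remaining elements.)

Let dp[i] be the longest increasing subsequence ending at position i. Then dp = [1, 2, 3, 4, 1, 4, 2, 3, 2, 3, 3, 4, 4, 5, 5, 6, 6, 1, 7].
The maximum is 7; one witness is 4, 5, 15, 16, 17, 30, 57 at positions 5,9,11,13,15,17,19.

7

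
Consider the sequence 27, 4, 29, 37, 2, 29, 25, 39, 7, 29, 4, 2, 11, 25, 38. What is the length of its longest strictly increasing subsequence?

Let dp[i] be the longest increasing subsequence ending at position i. Then dp = [1, 1, 2, 3, 1, 2, 2, 4, 2, 3, 2, 1, 3, 4, 5].
The maximum is 5; one witness is 4, 7, 11, 25, 38 at positions 2,9,13,14,15.

5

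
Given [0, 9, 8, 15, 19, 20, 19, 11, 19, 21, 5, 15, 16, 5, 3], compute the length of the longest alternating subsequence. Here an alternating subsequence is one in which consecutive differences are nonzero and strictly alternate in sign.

9

A longest alternating subsequence is 0, 9, 8, 15, 11, 19, 5, 15, 5 (positions 1,2,3,4,8,9,11,12,14); its 8 consecutive differences strictly alternate in sign, and length 9 is optimal.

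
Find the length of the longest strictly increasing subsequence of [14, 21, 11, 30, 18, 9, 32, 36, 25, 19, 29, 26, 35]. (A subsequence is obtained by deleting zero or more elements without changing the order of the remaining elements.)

Scanning left to right, the best length ending at each element is: 14→1, 21→2, 11→1, 30→3, 18→2, 9→1, 32→4, 36→5, 25→3, 19→3, 29→4, 26→4, 35→5.
So the longest increasing subsequence has length 5, e.g. 14, 21, 30, 32, 36.

5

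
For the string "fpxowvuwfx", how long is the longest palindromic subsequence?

One longest palindromic subsequence is xwuwx (positions 3,5,7,8,10); it reads the same forward and backward, and the interval DP gives dp[1][10] = 5.

5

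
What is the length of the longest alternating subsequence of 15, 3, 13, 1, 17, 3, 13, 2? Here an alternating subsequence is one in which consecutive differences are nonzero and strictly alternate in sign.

8

Track the best alternating length ending on an up-step vs a down-step at each position: up/down = 1/1, 1/2, 3/2, 1/4, 5/1, 5/6, 7/6, 5/8.
The maximum over both is 8; one such subsequence is 15, 3, 13, 1, 17, 3, 13, 2.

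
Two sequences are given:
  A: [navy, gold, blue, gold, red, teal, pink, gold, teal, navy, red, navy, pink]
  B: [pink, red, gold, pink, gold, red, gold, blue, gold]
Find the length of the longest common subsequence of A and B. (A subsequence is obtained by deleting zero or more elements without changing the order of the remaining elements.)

Backtracking the LCS table gives one alignment: gold (A2,B3) → gold (A4,B5) → red (A5,B6) → gold (A8,B9).
So the longest common subsequence has length 4.

4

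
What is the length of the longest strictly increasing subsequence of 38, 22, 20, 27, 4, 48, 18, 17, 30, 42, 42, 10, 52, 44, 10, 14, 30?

5

One longest increasing subsequence is 22, 27, 30, 42, 52 (positions 2,4,9,10,13), of length 5; no longer one exists.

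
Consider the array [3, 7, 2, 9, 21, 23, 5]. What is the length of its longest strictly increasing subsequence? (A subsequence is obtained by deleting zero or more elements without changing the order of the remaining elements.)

One longest increasing subsequence is 3, 7, 9, 21, 23 (positions 1,2,4,5,6), of length 5; no longer one exists.

5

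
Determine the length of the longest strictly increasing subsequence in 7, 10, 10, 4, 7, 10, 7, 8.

One longest increasing subsequence is 4, 7, 10 (positions 4,5,6), of length 3; no longer one exists.

3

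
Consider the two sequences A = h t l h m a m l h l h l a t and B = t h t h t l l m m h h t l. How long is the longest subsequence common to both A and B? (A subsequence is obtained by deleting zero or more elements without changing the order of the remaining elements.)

8

Backtracking the LCS table gives one alignment: h (A1,B4) → t (A2,B5) → l (A3,B7) → m (A5,B8) → m (A7,B9) → h (A9,B10) → h (A11,B11) → l (A12,B13).
So the longest common subsequence has length 8.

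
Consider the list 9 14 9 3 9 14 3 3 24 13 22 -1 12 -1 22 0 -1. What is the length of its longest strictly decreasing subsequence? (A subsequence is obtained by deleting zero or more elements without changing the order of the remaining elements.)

5

Scanning left to right, the best length ending at each element is: 9→1, 14→1, 9→2, 3→3, 9→2, 14→1, 3→3, 3→3, 24→1, 13→2, 22→2, -1→4, 12→3, -1→4, 22→2, 0→4, -1→5.
So the longest decreasing subsequence has length 5, e.g. 14, 9, 3, 0, -1.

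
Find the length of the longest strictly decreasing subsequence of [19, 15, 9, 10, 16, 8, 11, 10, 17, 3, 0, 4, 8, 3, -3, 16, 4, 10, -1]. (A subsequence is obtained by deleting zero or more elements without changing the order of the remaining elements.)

7

Let dp[i] be the longest decreasing subsequence ending at position i. Then dp = [1, 2, 3, 3, 2, 4, 3, 4, 2, 5, 6, 5, 5, 6, 7, 3, 6, 4, 7].
The maximum is 7; one witness is 19, 15, 9, 8, 3, 0, -3 at positions 1,2,3,6,10,11,15.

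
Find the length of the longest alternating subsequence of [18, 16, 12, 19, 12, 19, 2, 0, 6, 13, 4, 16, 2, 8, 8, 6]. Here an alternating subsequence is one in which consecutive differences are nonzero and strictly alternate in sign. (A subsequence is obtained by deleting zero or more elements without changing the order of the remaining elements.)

Track the best alternating length ending on an up-step vs a down-step at each position: up/down = 1/1, 1/2, 1/2, 3/1, 1/4, 5/1, 1/6, 1/6, 7/6, 7/6, 7/8, 9/6, 7/10, 11/10, 11/10, 11/12.
The maximum over both is 12; one such subsequence is 18, 16, 19, 12, 19, 2, 6, 4, 16, 2, 8, 6.

12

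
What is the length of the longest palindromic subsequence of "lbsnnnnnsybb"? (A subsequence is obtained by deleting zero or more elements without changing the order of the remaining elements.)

9

One longest palindromic subsequence is bsnnnnnsb (positions 2,3,4,5,6,7,8,9,12); it reads the same forward and backward, and the interval DP gives dp[1][12] = 9.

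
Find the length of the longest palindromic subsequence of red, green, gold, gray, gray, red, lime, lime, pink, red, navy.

Using dp[i][j] = 2 + dp[i+1][j−1] if the ends match, else max(dp[i+1][j], dp[i][j−1]):
dp[1][11] = 4. A witness is red lime lime red at positions 6,7,8,10.

4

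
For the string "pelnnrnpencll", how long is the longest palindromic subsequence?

Using dp[i][j] = 2 + dp[i+1][j−1] if the ends match, else max(dp[i+1][j], dp[i][j−1]):
dp[1][13] = 7. A witness is lnnrnnl at positions 3,4,5,6,7,10,13.

7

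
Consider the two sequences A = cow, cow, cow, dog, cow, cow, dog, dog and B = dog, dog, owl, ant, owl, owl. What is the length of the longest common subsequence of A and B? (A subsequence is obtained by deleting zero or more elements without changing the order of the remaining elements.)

Backtracking the LCS table gives one alignment: dog (A4,B1) → dog (A7,B2).
So the longest common subsequence has length 2.

2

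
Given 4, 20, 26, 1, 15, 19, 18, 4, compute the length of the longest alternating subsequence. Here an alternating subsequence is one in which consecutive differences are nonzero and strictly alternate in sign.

5

Track the best alternating length ending on an up-step vs a down-step at each position: up/down = 1/1, 2/1, 2/1, 1/3, 4/3, 4/3, 4/5, 4/5.
The maximum over both is 5; one such subsequence is 4, 20, 1, 19, 18.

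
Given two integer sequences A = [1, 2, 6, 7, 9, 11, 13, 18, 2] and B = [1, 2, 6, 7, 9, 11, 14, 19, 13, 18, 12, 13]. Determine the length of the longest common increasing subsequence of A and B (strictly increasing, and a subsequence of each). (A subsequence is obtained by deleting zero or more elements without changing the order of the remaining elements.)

8

For each value that appears in both, track the longest common increasing run ending there.
The best achievable length is 8; one witness is 1, 2, 6, 7, 9, 11, 13, 18 (A-positions 1,2,3,4,5,6,7,8, B-positions 1,2,3,4,5,6,9,10).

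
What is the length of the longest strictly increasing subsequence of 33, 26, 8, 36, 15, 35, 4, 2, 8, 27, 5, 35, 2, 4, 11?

4

One longest increasing subsequence is 8, 15, 27, 35 (positions 3,5,10,12), of length 4; no longer one exists.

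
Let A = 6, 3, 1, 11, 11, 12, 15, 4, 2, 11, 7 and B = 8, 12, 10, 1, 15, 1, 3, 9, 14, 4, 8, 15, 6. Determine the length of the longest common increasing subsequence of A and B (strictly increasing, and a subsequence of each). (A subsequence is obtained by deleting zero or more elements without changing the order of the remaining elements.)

2

A longest common strictly increasing subsequence is 12, 15 (length 2); it appears in order in both A and B, and no longer such subsequence exists.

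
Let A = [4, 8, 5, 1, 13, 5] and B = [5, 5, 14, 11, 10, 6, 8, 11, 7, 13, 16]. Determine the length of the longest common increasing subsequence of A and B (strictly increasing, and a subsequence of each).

For each value that appears in both, track the longest common increasing run ending there.
The best achievable length is 2; one witness is 5, 13 (A-positions 3,5, B-positions 1,10).

2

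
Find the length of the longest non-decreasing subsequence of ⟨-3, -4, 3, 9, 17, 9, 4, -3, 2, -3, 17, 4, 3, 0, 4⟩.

5

Let dp[i] be the longest non-decreasing subsequence ending at position i. Then dp = [1, 1, 2, 3, 4, 4, 3, 2, 3, 3, 5, 4, 4, 4, 5].
The maximum is 5; one witness is -3, 3, 9, 17, 17 at positions 1,3,4,5,11.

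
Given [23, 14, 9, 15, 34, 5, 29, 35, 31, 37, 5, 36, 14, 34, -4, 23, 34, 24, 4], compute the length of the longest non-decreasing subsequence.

6

Scanning left to right, the best length ending at each element is: 23→1, 14→1, 9→1, 15→2, 34→3, 5→1, 29→3, 35→4, 31→4, 37→5, 5→2, 36→5, 14→3, 34→5, -4→1, 23→4, 34→6, 24→5, 4→2.
So the longest non-decreasing subsequence has length 6, e.g. 14, 15, 29, 31, 34, 34.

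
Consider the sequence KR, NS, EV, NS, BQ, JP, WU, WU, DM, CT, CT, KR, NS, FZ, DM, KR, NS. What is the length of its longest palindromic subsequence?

One longest palindromic subsequence is NS DM CT CT DM NS (positions 2,9,10,11,15,17); it reads the same forward and backward, and the interval DP gives dp[1][17] = 6.

6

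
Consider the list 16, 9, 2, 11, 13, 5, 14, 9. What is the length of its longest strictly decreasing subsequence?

3

Scanning left to right, the best length ending at each element is: 16→1, 9→2, 2→3, 11→2, 13→2, 5→3, 14→2, 9→3.
So the longest decreasing subsequence has length 3, e.g. 16, 9, 2.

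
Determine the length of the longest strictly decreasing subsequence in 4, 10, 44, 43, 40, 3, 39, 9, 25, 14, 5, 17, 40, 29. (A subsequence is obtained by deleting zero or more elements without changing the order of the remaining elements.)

Let dp[i] be the longest decreasing subsequence ending at position i. Then dp = [1, 1, 1, 2, 3, 4, 4, 5, 5, 6, 7, 6, 3, 5].
The maximum is 7; one witness is 44, 43, 40, 39, 25, 14, 5 at positions 3,4,5,7,9,10,11.

7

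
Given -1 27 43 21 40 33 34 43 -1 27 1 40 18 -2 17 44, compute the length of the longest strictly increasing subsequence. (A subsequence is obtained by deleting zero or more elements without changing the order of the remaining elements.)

6

One longest increasing subsequence is -1, 27, 33, 34, 43, 44 (positions 1,2,6,7,8,16), of length 6; no longer one exists.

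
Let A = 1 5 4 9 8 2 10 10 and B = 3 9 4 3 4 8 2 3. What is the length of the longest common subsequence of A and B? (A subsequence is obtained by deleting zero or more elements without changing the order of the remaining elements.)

3

Backtracking the LCS table gives one alignment: 4 (A3,B5) → 8 (A5,B6) → 2 (A6,B7).
So the longest common subsequence has length 3.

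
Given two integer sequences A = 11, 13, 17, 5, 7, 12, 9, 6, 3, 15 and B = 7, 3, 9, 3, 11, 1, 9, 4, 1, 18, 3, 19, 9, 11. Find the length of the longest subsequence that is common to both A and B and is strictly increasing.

For each value that appears in both, track the longest common increasing run ending there.
The best achievable length is 2; one witness is 7, 9 (A-positions 5,7, B-positions 1,3).

2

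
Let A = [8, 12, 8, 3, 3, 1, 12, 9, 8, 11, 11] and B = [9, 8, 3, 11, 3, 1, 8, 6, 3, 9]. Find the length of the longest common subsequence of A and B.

5

Backtracking the LCS table gives one alignment: 8 (A3,B2) → 3 (A4,B3) → 3 (A5,B5) → 1 (A6,B6) → 9 (A8,B10).
So the longest common subsequence has length 5.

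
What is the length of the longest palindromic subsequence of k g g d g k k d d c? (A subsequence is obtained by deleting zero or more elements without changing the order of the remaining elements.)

5

Using dp[i][j] = 2 + dp[i+1][j−1] if the ends match, else max(dp[i+1][j], dp[i][j−1]):
dp[1][10] = 5. A witness is kgdgk at positions 1,3,4,5,7.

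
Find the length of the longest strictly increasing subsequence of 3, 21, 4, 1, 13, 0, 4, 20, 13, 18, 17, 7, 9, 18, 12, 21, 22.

7

Let dp[i] be the longest increasing subsequence ending at position i. Then dp = [1, 2, 2, 1, 3, 1, 2, 4, 3, 4, 4, 3, 4, 5, 5, 6, 7].
The maximum is 7; one witness is 3, 4, 13, 17, 18, 21, 22 at positions 1,3,5,11,14,16,17.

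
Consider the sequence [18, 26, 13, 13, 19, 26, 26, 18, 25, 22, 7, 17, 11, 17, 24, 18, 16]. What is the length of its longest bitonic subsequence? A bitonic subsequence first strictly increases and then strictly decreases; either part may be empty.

7

Let inc[i] be the LIS ending at i and dec[i] the longest strictly decreasing subsequence starting at i. inc = [1, 2, 1, 1, 2, 3, 3, 2, 3, 3, 1, 2, 2, 3, 4, 4, 3], dec = [3, 5, 2, 2, 4, 5, 5, 3, 4, 3, 1, 2, 1, 2, 3, 2, 1].
max_i inc[i]+dec[i]−1 = 7, with one witness 18, 19, 26, 25, 24, 18, 16.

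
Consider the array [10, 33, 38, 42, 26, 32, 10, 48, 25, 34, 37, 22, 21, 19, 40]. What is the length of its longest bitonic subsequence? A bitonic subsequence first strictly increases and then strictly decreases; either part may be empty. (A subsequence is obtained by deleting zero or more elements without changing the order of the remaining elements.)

9

One longest bitonic subsequence is 10, 33, 38, 42, 32, 25, 22, 21, 19 (positions 1,2,3,4,6,9,12,13,14): it rises to 42 then falls. Length 9 is optimal.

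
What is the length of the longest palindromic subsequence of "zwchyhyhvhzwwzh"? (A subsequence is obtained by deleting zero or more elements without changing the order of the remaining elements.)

Using dp[i][j] = 2 + dp[i+1][j−1] if the ends match, else max(dp[i+1][j], dp[i][j−1]):
dp[1][15] = 9. A witness is zwhhyhhwz at positions 1,2,4,6,7,8,10,13,14.

9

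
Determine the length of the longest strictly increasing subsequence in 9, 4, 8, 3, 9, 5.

Scanning left to right, the best length ending at each element is: 9→1, 4→1, 8→2, 3→1, 9→3, 5→2.
So the longest increasing subsequence has length 3, e.g. 4, 8, 9.

3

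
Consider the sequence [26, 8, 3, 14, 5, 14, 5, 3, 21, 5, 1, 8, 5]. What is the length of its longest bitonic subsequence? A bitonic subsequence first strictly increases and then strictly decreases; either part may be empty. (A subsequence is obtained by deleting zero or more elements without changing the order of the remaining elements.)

One longest bitonic subsequence is 3, 5, 14, 5, 3, 1 (positions 3,5,6,7,8,11): it rises to 14 then falls. Length 6 is optimal.

6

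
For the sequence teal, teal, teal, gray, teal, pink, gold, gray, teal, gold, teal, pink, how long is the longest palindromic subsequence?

7

One longest palindromic subsequence is teal teal gray gold gray teal teal (positions 2,3,4,7,8,9,11); it reads the same forward and backward, and the interval DP gives dp[1][12] = 7.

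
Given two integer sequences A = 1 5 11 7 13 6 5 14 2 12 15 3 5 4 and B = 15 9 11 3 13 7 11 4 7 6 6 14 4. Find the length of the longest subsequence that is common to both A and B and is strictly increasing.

A longest common strictly increasing subsequence is 11, 13, 14 (length 3); it appears in order in both A and B, and no longer such subsequence exists.

3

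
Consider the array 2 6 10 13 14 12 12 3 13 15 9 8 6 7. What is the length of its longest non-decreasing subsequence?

One longest non-decreasing subsequence is 2, 6, 10, 12, 12, 13, 15 (positions 1,2,3,6,7,9,10), of length 7; no longer one exists.

7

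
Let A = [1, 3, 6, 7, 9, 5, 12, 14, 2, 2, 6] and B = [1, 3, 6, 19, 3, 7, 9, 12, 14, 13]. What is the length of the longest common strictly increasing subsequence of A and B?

A longest common strictly increasing subsequence is 1, 3, 6, 7, 9, 12, 14 (length 7); it appears in order in both A and B, and no longer such subsequence exists.

7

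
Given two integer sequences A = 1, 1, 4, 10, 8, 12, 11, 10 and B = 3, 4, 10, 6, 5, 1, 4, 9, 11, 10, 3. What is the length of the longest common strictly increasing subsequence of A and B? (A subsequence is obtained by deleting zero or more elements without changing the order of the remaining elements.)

3

For each value that appears in both, track the longest common increasing run ending there.
The best achievable length is 3; one witness is 4, 10, 11 (A-positions 3,4,7, B-positions 2,3,9).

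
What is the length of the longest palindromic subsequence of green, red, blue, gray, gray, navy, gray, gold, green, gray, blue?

7

One longest palindromic subsequence is blue gray gray navy gray gray blue (positions 3,4,5,6,7,10,11); it reads the same forward and backward, and the interval DP gives dp[1][11] = 7.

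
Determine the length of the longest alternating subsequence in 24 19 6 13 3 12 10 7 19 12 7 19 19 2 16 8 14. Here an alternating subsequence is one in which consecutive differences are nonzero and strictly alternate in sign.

Track the best alternating length ending on an up-step vs a down-step at each position: up/down = 1/1, 1/2, 1/2, 3/2, 1/4, 5/4, 5/6, 5/6, 7/2, 7/8, 5/8, 9/2, 9/2, 1/10, 11/10, 11/12, 13/12.
The maximum over both is 13; one such subsequence is 24, 6, 13, 3, 12, 10, 19, 12, 19, 2, 16, 8, 14.

13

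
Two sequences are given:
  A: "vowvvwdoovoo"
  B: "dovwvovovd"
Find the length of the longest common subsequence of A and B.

6

A longest common subsequence is vwvvov (length 6); the LCS DP confirms no longer common subsequence exists.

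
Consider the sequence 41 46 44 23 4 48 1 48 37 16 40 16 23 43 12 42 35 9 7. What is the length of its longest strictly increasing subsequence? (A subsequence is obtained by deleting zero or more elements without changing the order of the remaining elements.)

Scanning left to right, the best length ending at each element is: 41→1, 46→2, 44→2, 23→1, 4→1, 48→3, 1→1, 48→3, 37→2, 16→2, 40→3, 16→2, 23→3, 43→4, 12→2, 42→4, 35→4, 9→2, 7→2.
So the longest increasing subsequence has length 4, e.g. 23, 37, 40, 43.

4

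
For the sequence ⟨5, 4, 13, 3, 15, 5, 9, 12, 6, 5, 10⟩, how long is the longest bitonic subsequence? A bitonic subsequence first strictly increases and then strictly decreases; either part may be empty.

6

One longest bitonic subsequence is 5, 13, 15, 12, 6, 5 (positions 1,3,5,8,9,10): it rises to 15 then falls. Length 6 is optimal.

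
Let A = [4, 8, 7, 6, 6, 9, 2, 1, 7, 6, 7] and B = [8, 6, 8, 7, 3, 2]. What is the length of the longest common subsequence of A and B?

A longest common subsequence is 8, 7, 2 (length 3); the LCS DP confirms no longer common subsequence exists.

3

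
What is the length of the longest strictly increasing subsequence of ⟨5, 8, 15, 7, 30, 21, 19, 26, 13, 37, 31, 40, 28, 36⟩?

Scanning left to right, the best length ending at each element is: 5→1, 8→2, 15→3, 7→2, 30→4, 21→4, 19→4, 26→5, 13→3, 37→6, 31→6, 40→7, 28→6, 36→7.
So the longest increasing subsequence has length 7, e.g. 5, 8, 15, 21, 26, 37, 40.

7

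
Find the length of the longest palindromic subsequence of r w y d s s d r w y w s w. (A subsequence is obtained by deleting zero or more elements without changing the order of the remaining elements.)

8

Using dp[i][j] = 2 + dp[i+1][j−1] if the ends match, else max(dp[i+1][j], dp[i][j−1]):
dp[1][13] = 8. A witness is wydssdyw at positions 2,3,4,5,6,7,10,13.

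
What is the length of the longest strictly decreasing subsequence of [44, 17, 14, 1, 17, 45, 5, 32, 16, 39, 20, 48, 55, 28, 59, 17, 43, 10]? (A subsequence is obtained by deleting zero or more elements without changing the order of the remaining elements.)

5

Let dp[i] be the longest decreasing subsequence ending at position i. Then dp = [1, 2, 3, 4, 2, 1, 4, 2, 3, 2, 3, 1, 1, 3, 1, 4, 2, 5].
The maximum is 5; one witness is 44, 32, 20, 17, 10 at positions 1,8,11,16,18.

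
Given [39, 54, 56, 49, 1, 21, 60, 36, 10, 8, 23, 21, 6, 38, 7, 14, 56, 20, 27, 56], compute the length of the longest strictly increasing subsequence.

Scanning left to right, the best length ending at each element is: 39→1, 54→2, 56→3, 49→2, 1→1, 21→2, 60→4, 36→3, 10→2, 8→2, 23→3, 21→3, 6→2, 38→4, 7→3, 14→4, 56→5, 20→5, 27→6, 56→7.
So the longest increasing subsequence has length 7, e.g. 1, 6, 7, 14, 20, 27, 56.

7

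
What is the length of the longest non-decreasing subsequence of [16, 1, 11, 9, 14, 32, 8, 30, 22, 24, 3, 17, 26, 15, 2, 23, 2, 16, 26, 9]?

Scanning left to right, the best length ending at each element is: 16→1, 1→1, 11→2, 9→2, 14→3, 32→4, 8→2, 30→4, 22→4, 24→5, 3→2, 17→4, 26→6, 15→4, 2→2, 23→5, 2→3, 16→5, 26→7, 9→4.
So the longest non-decreasing subsequence has length 7, e.g. 1, 11, 14, 22, 24, 26, 26.

7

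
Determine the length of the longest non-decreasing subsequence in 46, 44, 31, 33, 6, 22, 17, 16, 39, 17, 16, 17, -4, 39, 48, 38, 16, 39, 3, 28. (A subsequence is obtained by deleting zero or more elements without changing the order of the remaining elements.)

Scanning left to right, the best length ending at each element is: 46→1, 44→1, 31→1, 33→2, 6→1, 22→2, 17→2, 16→2, 39→3, 17→3, 16→3, 17→4, -4→1, 39→5, 48→6, 38→5, 16→4, 39→6, 3→2, 28→5.
So the longest non-decreasing subsequence has length 6, e.g. 6, 17, 17, 17, 39, 48.

6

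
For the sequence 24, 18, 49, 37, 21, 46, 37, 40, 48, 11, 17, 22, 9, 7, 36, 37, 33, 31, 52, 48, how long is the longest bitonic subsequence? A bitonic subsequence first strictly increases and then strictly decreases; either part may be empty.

8

One longest bitonic subsequence is 18, 21, 37, 40, 48, 37, 33, 31 (positions 2,5,7,8,9,16,17,18): it rises to 48 then falls. Length 8 is optimal.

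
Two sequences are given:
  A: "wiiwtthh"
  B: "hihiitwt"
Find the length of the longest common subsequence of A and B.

Backtracking the LCS table gives one alignment: i (A2,B4) → i (A3,B5) → w (A4,B7) → t (A6,B8).
So the longest common subsequence has length 4.

4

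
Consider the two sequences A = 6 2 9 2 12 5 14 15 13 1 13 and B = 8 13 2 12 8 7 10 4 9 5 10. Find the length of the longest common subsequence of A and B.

3

Backtracking the LCS table gives one alignment: 2 (A2,B3) → 9 (A3,B9) → 5 (A6,B10).
So the longest common subsequence has length 3.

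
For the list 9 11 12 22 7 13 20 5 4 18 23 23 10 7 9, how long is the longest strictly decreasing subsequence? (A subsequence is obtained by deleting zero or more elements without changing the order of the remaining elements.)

5

Let dp[i] be the longest decreasing subsequence ending at position i. Then dp = [1, 1, 1, 1, 2, 2, 2, 3, 4, 3, 1, 1, 4, 5, 5].
The maximum is 5; one witness is 22, 20, 18, 10, 7 at positions 4,7,10,13,14.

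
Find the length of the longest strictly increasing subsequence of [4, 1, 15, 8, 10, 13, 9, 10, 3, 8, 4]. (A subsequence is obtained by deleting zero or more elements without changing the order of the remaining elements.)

Let dp[i] be the longest increasing subsequence ending at position i. Then dp = [1, 1, 2, 2, 3, 4, 3, 4, 2, 3, 3].
The maximum is 4; one witness is 4, 8, 10, 13 at positions 1,4,5,6.

4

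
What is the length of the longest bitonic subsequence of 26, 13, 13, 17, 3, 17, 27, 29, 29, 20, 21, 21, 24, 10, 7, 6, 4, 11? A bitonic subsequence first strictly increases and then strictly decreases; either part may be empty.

Let inc[i] be the LIS ending at i and dec[i] the longest strictly decreasing subsequence starting at i. inc = [1, 1, 1, 2, 1, 2, 3, 4, 4, 3, 4, 4, 5, 2, 2, 2, 2, 3], dec = [6, 5, 5, 5, 1, 5, 6, 6, 6, 5, 5, 5, 5, 4, 3, 2, 1, 1].
max_i inc[i]+dec[i]−1 = 9, with one witness 13, 17, 27, 29, 24, 10, 7, 6, 4.

9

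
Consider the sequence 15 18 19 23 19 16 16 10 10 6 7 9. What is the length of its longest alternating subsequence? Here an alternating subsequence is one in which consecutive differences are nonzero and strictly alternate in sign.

Track the best alternating length ending on an up-step vs a down-step at each position: up/down = 1/1, 2/1, 2/1, 2/1, 2/3, 2/3, 2/3, 1/3, 1/3, 1/3, 4/3, 4/3.
The maximum over both is 4; one such subsequence is 15, 18, 6, 7.

4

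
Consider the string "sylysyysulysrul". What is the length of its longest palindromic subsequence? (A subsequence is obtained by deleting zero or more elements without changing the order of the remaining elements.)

Using dp[i][j] = 2 + dp[i+1][j−1] if the ends match, else max(dp[i+1][j], dp[i][j−1]):
dp[1][15] = 10. A witness is sylsyyslys at positions 1,2,3,5,6,7,8,10,11,12.

10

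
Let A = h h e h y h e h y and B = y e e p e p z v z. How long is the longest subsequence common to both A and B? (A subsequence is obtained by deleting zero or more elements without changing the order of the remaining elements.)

Backtracking the LCS table gives one alignment: e (A3,B3) → e (A7,B5).
So the longest common subsequence has length 2.

2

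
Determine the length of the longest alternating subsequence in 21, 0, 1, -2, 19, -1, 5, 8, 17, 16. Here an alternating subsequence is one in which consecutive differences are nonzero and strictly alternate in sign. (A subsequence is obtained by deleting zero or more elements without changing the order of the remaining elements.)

8

Track the best alternating length ending on an up-step vs a down-step at each position: up/down = 1/1, 1/2, 3/2, 1/4, 5/2, 5/6, 7/6, 7/6, 7/6, 7/8.
The maximum over both is 8; one such subsequence is 21, 0, 1, -2, 19, -1, 17, 16.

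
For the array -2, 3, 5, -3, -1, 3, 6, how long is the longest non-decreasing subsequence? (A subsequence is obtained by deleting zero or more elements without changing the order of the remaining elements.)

4

Let dp[i] be the longest non-decreasing subsequence ending at position i. Then dp = [1, 2, 3, 1, 2, 3, 4].
The maximum is 4; one witness is -2, 3, 5, 6 at positions 1,2,3,7.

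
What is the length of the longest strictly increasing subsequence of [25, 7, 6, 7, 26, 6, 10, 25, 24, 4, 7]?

Let dp[i] be the longest increasing subsequence ending at position i. Then dp = [1, 1, 1, 2, 3, 1, 3, 4, 4, 1, 2].
The maximum is 4; one witness is 6, 7, 10, 25 at positions 3,4,7,8.

4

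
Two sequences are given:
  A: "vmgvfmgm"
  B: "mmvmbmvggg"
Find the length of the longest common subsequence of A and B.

A longest common subsequence is vmgg (length 4); the LCS DP confirms no longer common subsequence exists.

4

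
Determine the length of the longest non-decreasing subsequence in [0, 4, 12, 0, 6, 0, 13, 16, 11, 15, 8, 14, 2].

5

Scanning left to right, the best length ending at each element is: 0→1, 4→2, 12→3, 0→2, 6→3, 0→3, 13→4, 16→5, 11→4, 15→5, 8→4, 14→5, 2→4.
So the longest non-decreasing subsequence has length 5, e.g. 0, 4, 12, 13, 16.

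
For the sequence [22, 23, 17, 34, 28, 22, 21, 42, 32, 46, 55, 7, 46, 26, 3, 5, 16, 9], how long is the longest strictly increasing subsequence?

Let dp[i] be the longest increasing subsequence ending at position i. Then dp = [1, 2, 1, 3, 3, 2, 2, 4, 4, 5, 6, 1, 5, 3, 1, 2, 3, 3].
The maximum is 6; one witness is 22, 23, 34, 42, 46, 55 at positions 1,2,4,8,10,11.

6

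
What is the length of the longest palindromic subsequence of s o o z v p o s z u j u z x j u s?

One longest palindromic subsequence is sujxjus (positions 1,10,11,14,15,16,17); it reads the same forward and backward, and the interval DP gives dp[1][17] = 7.

7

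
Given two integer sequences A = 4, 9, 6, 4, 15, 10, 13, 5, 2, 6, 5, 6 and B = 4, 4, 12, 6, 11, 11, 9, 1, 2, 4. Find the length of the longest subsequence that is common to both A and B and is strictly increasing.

2

A longest common strictly increasing subsequence is 4, 6 (length 2); it appears in order in both A and B, and no longer such subsequence exists.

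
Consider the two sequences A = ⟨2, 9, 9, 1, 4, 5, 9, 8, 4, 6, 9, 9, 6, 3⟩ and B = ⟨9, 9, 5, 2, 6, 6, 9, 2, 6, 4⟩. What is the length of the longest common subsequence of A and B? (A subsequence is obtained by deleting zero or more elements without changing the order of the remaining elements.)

6

A longest common subsequence is 9, 9, 5, 6, 9, 6 (length 6); the LCS DP confirms no longer common subsequence exists.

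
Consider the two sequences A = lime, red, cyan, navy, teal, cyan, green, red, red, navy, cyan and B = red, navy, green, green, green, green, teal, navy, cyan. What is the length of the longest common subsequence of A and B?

5

Backtracking the LCS table gives one alignment: red (A2,B1) → navy (A4,B2) → teal (A5,B7) → navy (A10,B8) → cyan (A11,B9).
So the longest common subsequence has length 5.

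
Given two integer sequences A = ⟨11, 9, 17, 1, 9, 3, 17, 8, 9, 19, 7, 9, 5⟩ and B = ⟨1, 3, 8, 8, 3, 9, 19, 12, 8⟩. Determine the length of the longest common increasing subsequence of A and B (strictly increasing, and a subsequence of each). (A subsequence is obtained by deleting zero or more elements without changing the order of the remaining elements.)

A longest common strictly increasing subsequence is 1, 3, 8, 9, 19 (length 5); it appears in order in both A and B, and no longer such subsequence exists.

5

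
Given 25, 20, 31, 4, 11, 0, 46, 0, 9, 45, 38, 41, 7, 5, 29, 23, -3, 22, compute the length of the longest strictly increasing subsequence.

Let dp[i] be the longest increasing subsequence ending at position i. Then dp = [1, 1, 2, 1, 2, 1, 3, 1, 2, 3, 3, 4, 2, 2, 3, 3, 1, 3].
The maximum is 4; one witness is 25, 31, 38, 41 at positions 1,3,11,12.

4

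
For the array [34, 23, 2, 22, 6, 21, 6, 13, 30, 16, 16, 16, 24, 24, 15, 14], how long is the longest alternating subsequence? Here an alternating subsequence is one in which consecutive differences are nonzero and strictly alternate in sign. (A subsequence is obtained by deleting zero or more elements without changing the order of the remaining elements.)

10

A longest alternating subsequence is 34, 2, 22, 6, 21, 6, 30, 16, 24, 15 (positions 1,3,4,5,6,7,9,10,13,15); its 9 consecutive differences strictly alternate in sign, and length 10 is optimal.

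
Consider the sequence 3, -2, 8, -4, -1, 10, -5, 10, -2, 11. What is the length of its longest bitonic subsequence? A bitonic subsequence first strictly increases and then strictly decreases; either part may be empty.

One longest bitonic subsequence is 3, -2, -4, -5 (positions 1,2,4,7): it rises to 3 then falls. Length 4 is optimal.

4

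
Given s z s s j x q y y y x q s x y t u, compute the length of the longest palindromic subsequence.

One longest palindromic subsequence is xqyyyqx (positions 6,7,8,9,10,12,14); it reads the same forward and backward, and the interval DP gives dp[1][17] = 7.

7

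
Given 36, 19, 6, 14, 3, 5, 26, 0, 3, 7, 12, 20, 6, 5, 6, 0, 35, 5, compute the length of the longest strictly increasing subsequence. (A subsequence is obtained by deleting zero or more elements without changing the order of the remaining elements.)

6

One longest increasing subsequence is 3, 5, 7, 12, 20, 35 (positions 5,6,10,11,12,17), of length 6; no longer one exists.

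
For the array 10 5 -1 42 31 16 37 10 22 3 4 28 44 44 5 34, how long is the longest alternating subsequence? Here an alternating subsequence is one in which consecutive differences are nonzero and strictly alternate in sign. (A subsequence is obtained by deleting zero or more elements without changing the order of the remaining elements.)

Track the best alternating length ending on an up-step vs a down-step at each position: up/down = 1/1, 1/2, 1/2, 3/1, 3/4, 3/4, 5/4, 3/6, 7/6, 3/8, 9/8, 9/6, 9/1, 9/1, 9/10, 11/10.
The maximum over both is 11; one such subsequence is 10, 5, 42, 31, 37, 10, 22, 3, 28, 5, 34.

11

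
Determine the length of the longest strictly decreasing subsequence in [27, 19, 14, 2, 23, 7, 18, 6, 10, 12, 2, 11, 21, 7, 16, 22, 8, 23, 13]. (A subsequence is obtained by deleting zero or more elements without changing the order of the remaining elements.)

6

Let dp[i] be the longest decreasing subsequence ending at position i. Then dp = [1, 2, 3, 4, 2, 4, 3, 5, 4, 4, 6, 5, 3, 6, 4, 3, 6, 2, 5].
The maximum is 6; one witness is 27, 19, 14, 7, 6, 2 at positions 1,2,3,6,8,11.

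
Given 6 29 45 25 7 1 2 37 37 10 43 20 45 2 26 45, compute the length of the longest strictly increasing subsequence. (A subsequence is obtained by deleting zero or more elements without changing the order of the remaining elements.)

Let dp[i] be the longest increasing subsequence ending at position i. Then dp = [1, 2, 3, 2, 2, 1, 2, 3, 3, 3, 4, 4, 5, 2, 5, 6].
The maximum is 6; one witness is 6, 7, 10, 20, 26, 45 at positions 1,5,10,12,15,16.

6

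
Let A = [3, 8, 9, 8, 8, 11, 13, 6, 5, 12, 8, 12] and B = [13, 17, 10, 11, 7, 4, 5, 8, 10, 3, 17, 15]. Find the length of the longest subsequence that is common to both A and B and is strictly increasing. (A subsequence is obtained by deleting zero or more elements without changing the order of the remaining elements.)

2

A longest common strictly increasing subsequence is 5, 8 (length 2); it appears in order in both A and B, and no longer such subsequence exists.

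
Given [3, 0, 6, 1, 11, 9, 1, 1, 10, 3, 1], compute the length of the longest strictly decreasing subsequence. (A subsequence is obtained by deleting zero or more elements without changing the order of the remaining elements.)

4

One longest decreasing subsequence is 11, 9, 3, 1 (positions 5,6,10,11), of length 4; no longer one exists.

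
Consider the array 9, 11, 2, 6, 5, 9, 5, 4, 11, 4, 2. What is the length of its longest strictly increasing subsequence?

One longest increasing subsequence is 2, 6, 9, 11 (positions 3,4,6,9), of length 4; no longer one exists.

4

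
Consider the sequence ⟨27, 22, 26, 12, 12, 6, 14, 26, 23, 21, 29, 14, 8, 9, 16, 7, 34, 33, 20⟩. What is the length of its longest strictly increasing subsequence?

5

One longest increasing subsequence is 12, 14, 26, 29, 34 (positions 4,7,8,11,17), of length 5; no longer one exists.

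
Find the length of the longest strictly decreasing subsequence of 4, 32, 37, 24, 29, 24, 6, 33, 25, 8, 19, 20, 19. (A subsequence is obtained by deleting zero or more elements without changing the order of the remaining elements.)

5

One longest decreasing subsequence is 32, 29, 24, 20, 19 (positions 2,5,6,12,13), of length 5; no longer one exists.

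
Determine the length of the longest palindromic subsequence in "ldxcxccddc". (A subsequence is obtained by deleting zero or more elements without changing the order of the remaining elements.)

One longest palindromic subsequence is dcccd (positions 2,4,6,7,9); it reads the same forward and backward, and the interval DP gives dp[1][10] = 5.

5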